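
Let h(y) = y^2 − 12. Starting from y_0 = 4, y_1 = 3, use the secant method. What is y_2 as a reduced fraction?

h(4) = 4, h(3) = −3. y_2 = 3 − (−3)·(3 − 4)/((−3) − 4) = 24/7.

24/7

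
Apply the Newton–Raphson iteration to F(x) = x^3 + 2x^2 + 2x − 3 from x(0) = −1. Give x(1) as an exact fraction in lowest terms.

3

F'(x) = 3x^2 + 4x + 2.
F(−1) = −4, F'(−1) = 1, so x(1) = (−1) − (−4)/1 = 3.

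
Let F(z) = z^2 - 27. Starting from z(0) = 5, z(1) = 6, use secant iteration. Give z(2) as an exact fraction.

F(5) = -2, F(6) = 9. z(2) = 6 - 9·(6 - 5)/(9 - (-2)) = 57/11.

57/11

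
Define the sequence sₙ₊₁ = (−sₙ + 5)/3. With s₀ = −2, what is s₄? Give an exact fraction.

s₁ = (−(−2) + 5)/3 = 7/3.
s₂ = (−(7/3) + 5)/3 = 8/9.
s₃ = (−(8/9) + 5)/3 = 37/27.
s₄ = (−(37/27) + 5)/3 = 98/81.

98/81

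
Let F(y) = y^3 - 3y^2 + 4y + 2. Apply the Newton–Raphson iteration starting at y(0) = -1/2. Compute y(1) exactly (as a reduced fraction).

-12/31

F'(y) = 3y^2 - 6y + 4.
F(-1/2) = -7/8, F'(-1/2) = 31/4, so y(1) = (-1/2) - (-7/8)/(31/4) = -12/31.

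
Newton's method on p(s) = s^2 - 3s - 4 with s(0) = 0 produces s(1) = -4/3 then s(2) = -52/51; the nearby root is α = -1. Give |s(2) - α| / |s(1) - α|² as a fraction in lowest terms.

3/17

s(1) - α = -4/3 - (-1) = -4/3 + 1 = -1/3, so |s(1) - α| = 1/3.
s(2) - α = -52/51 - (-1) = -52/51 + 1 = -1/51, so |s(2) - α| = 1/51.
|s(1) - α|² = 1/9.
Ratio = (1/51) / (1/9) = 3/17.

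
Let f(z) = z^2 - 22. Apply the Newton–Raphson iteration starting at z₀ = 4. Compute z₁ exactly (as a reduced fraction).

f'(z) = 2z.
f(4) = -6, f'(4) = 8, so z₁ = 4 - (-6)/8 = 19/4.

19/4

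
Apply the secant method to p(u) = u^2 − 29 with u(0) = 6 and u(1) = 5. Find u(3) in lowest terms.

p(6) = 7, p(5) = −4. u(2) = 5 − (−4)·(5 − 6)/((−4) − 7) = 59/11.
p(5) = −4, p(59/11) = −28/121. u(3) = (59/11) − (−28/121)·((59/11) − 5)/((−28/121) − (−4)) = 307/57.

307/57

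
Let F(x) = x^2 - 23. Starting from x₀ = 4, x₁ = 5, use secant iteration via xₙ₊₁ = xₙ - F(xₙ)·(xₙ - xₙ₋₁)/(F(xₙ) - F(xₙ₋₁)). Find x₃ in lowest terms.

211/44

F(4) = -7, F(5) = 2. x₂ = 5 - 2·(5 - 4)/(2 - (-7)) = 43/9.
F(5) = 2, F(43/9) = -14/81. x₃ = (43/9) - (-14/81)·((43/9) - 5)/((-14/81) - 2) = 211/44.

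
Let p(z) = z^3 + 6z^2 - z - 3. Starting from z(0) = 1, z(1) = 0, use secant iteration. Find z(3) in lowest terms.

4/3

p(1) = 3, p(0) = -3. z(2) = 0 - (-3)·(0 - 1)/((-3) - 3) = 1/2.
p(0) = -3, p(1/2) = -15/8. z(3) = (1/2) - (-15/8)·((1/2) - 0)/((-15/8) - (-3)) = 4/3.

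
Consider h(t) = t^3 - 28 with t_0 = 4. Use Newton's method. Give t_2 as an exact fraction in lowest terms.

1031/338

h'(t) = 3t^2.
h(4) = 36, h'(4) = 48, so t_1 = 4 - 36/48 = 13/4.
h(13/4) = 405/64, h'(13/4) = 507/16, so t_2 = (13/4) - (405/64)/(507/16) = 1031/338.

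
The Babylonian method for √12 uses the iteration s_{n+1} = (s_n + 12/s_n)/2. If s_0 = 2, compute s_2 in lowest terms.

7/2

s_1 = (2 + 12/2)/2 = 4.
s_2 = (4 + 12/4)/2 = 7/2.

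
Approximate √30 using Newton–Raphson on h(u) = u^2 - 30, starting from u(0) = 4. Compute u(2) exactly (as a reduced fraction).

h'(u) = 2u.
h(4) = -14, h'(4) = 8, so u(1) = 4 - (-14)/8 = 23/4.
h(23/4) = 49/16, h'(23/4) = 23/2, so u(2) = (23/4) - (49/16)/(23/2) = 1009/184.

1009/184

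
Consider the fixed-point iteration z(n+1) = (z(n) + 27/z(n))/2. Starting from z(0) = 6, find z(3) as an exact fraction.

56451/10864

z(1) = (6 + 27/6)/2 = 21/4.
z(2) = (21/4 + 27/(21/4))/2 = 291/56.
z(3) = (291/56 + 27/(291/56))/2 = 56451/10864.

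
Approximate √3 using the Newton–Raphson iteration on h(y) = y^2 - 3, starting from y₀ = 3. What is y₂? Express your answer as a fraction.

h'(y) = 2y.
h(3) = 6, h'(3) = 6, so y₁ = 3 - 6/6 = 2.
h(2) = 1, h'(2) = 4, so y₂ = 2 - 1/4 = 7/4.

7/4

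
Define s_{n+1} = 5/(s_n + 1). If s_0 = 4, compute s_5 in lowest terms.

85/52

s_1 = 5/(4 + 1) = 1.
s_2 = 5/(1 + 1) = 5/2.
s_3 = 5/(5/2 + 1) = 10/7.
s_4 = 5/(10/7 + 1) = 35/17.
s_5 = 5/(35/17 + 1) = 85/52.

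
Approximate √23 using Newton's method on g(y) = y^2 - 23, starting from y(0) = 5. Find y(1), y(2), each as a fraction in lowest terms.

g'(y) = 2y.
g(5) = 2, g'(5) = 10, so y(1) = 5 - 2/10 = 24/5.
g(24/5) = 1/25, g'(24/5) = 48/5, so y(2) = (24/5) - (1/25)/(48/5) = 1151/240.

y(1) = 24/5, y(2) = 1151/240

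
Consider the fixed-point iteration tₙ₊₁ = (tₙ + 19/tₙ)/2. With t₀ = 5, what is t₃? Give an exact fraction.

1839281/421960

t₁ = (5 + 19/5)/2 = 22/5.
t₂ = (22/5 + 19/(22/5))/2 = 959/220.
t₃ = (959/220 + 19/(959/220))/2 = 1839281/421960.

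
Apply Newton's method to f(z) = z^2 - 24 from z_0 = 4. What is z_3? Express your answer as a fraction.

4801/980

f'(z) = 2z.
f(4) = -8, f'(4) = 8, so z_1 = 4 - (-8)/8 = 5.
f(5) = 1, f'(5) = 10, so z_2 = 5 - 1/10 = 49/10.
f(49/10) = 1/100, f'(49/10) = 49/5, so z_3 = (49/10) - (1/100)/(49/5) = 4801/980.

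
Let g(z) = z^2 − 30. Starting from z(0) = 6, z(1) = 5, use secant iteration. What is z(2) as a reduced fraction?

60/11

g(6) = 6, g(5) = −5. z(2) = 5 − (−5)·(5 − 6)/((−5) − 6) = 60/11.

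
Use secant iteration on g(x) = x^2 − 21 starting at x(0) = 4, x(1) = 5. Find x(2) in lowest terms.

g(4) = −5, g(5) = 4. x(2) = 5 − 4·(5 − 4)/(4 − (−5)) = 41/9.

41/9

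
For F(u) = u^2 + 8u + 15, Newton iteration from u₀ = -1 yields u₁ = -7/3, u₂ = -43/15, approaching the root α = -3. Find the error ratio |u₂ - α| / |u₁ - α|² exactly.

3/10

u₁ - α = -7/3 - (-3) = -7/3 + 3 = 2/3, so |u₁ - α| = 2/3.
u₂ - α = -43/15 - (-3) = -43/15 + 3 = 2/15, so |u₂ - α| = 2/15.
|u₁ - α|² = 4/9.
Ratio = (2/15) / (4/9) = 3/10.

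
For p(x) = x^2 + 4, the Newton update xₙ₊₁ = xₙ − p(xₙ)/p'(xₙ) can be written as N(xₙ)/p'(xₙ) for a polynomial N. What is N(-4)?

p'(x) = 2x.
N(x) = x·p'(x) − p(x) = x·(2x) − (x^2 + 4) = x^2 − 4.
N(-4) = 12.

12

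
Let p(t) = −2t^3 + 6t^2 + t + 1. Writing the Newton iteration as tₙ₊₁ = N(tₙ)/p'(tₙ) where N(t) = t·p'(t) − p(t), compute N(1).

p'(t) = −6t^2 + 12t + 1.
N(t) = t·p'(t) − p(t) = t·(−6t^2 + 12t + 1) − (−2t^3 + 6t^2 + t + 1) = −4t^3 + 6t^2 − 1.
N(1) = 1.

1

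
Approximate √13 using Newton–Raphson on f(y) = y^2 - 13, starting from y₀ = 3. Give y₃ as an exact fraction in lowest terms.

14159/3927

f'(y) = 2y.
f(3) = -4, f'(3) = 6, so y₁ = 3 - (-4)/6 = 11/3.
f(11/3) = 4/9, f'(11/3) = 22/3, so y₂ = (11/3) - (4/9)/(22/3) = 119/33.
f(119/33) = 4/1089, f'(119/33) = 238/33, so y₃ = (119/33) - (4/1089)/(238/33) = 14159/3927.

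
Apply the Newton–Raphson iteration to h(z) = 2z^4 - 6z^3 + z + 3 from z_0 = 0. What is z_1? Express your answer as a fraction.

-3

h'(z) = 8z^3 - 18z^2 + 1.
h(0) = 3, h'(0) = 1, so z_1 = 0 - 3/1 = -3.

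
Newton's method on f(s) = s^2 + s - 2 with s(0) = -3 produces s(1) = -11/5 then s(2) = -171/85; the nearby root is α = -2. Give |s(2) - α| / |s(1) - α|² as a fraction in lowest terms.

5/17

s(1) - α = -11/5 - (-2) = -11/5 + 2 = -1/5, so |s(1) - α| = 1/5.
s(2) - α = -171/85 - (-2) = -171/85 + 2 = -1/85, so |s(2) - α| = 1/85.
|s(1) - α|² = 1/25.
Ratio = (1/85) / (1/25) = 5/17.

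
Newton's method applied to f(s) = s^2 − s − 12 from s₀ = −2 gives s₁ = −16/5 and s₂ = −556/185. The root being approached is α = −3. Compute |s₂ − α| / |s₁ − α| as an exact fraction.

1/37

s₁ − α = −16/5 − (−3) = −16/5 + 3 = −1/5, so |s₁ − α| = 1/5.
s₂ − α = −556/185 − (−3) = −556/185 + 3 = −1/185, so |s₂ − α| = 1/185.
Ratio = (1/185) / (1/5) = 1/37.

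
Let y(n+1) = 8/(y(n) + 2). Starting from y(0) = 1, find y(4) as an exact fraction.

y(1) = 8/(1 + 2) = 8/3.
y(2) = 8/(8/3 + 2) = 12/7.
y(3) = 8/(12/7 + 2) = 28/13.
y(4) = 8/(28/13 + 2) = 52/27.

52/27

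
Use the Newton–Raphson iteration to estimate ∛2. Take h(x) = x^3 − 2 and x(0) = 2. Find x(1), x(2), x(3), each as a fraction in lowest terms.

h'(x) = 3x^2.
h(2) = 6, h'(2) = 12, so x(1) = 2 − 6/12 = 3/2.
h(3/2) = 11/8, h'(3/2) = 27/4, so x(2) = (3/2) − (11/8)/(27/4) = 35/27.
h(35/27) = 3509/19683, h'(35/27) = 1225/243, so x(3) = (35/27) − (3509/19683)/(1225/243) = 125116/99225.

x(1) = 3/2, x(2) = 35/27, x(3) = 125116/99225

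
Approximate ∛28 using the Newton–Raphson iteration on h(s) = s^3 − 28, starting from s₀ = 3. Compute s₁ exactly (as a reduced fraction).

82/27

h'(s) = 3s^2.
h(3) = −1, h'(3) = 27, so s₁ = 3 − (−1)/27 = 82/27.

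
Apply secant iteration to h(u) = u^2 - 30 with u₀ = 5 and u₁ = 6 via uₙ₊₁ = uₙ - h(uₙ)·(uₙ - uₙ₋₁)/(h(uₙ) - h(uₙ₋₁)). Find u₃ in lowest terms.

h(5) = -5, h(6) = 6. u₂ = 6 - 6·(6 - 5)/(6 - (-5)) = 60/11.
h(6) = 6, h(60/11) = -30/121. u₃ = (60/11) - (-30/121)·((60/11) - 6)/((-30/121) - 6) = 115/21.

115/21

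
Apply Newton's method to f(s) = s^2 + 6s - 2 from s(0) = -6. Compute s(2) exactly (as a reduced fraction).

f'(s) = 2s + 6.
f(-6) = -2, f'(-6) = -6, so s(1) = (-6) - (-2)/(-6) = -19/3.
f(-19/3) = 1/9, f'(-19/3) = -20/3, so s(2) = (-19/3) - (1/9)/(-20/3) = -379/60.

-379/60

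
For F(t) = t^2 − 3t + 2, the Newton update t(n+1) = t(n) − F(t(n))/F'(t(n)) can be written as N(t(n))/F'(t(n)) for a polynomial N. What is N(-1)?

−1

F'(t) = 2t − 3.
N(t) = t·F'(t) − F(t) = t·(2t − 3) − (t^2 − 3t + 2) = t^2 − 2.
N(-1) = −1.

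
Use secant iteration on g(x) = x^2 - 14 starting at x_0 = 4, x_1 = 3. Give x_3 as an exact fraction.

176/47

g(4) = 2, g(3) = -5. x_2 = 3 - (-5)·(3 - 4)/((-5) - 2) = 26/7.
g(3) = -5, g(26/7) = -10/49. x_3 = (26/7) - (-10/49)·((26/7) - 3)/((-10/49) - (-5)) = 176/47.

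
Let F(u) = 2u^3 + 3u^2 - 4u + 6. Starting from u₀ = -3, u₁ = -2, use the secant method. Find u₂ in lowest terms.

-48/19

F(-3) = -9, F(-2) = 10. u₂ = (-2) - 10·((-2) - (-3))/(10 - (-9)) = -48/19.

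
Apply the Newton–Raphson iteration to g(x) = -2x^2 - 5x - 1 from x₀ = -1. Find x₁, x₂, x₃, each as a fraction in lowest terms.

g'(x) = -4x - 5.
g(-1) = 2, g'(-1) = -1, so x₁ = (-1) - 2/(-1) = 1.
g(1) = -8, g'(1) = -9, so x₂ = 1 - (-8)/(-9) = 1/9.
g(1/9) = -128/81, g'(1/9) = -49/9, so x₃ = (1/9) - (-128/81)/(-49/9) = -79/441.

x₁ = 1, x₂ = 1/9, x₃ = -79/441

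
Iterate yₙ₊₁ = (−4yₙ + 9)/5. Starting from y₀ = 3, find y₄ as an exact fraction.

1137/625

y₁ = (−4·3 + 9)/5 = −3/5.
y₂ = (−4·(−3/5) + 9)/5 = 57/25.
y₃ = (−4·(57/25) + 9)/5 = −3/125.
y₄ = (−4·(−3/125) + 9)/5 = 1137/625.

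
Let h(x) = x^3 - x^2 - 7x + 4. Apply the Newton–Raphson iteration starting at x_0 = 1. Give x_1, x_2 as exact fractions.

x_1 = 1/2, x_2 = 16/29

h'(x) = 3x^2 - 2x - 7.
h(1) = -3, h'(1) = -6, so x_1 = 1 - (-3)/(-6) = 1/2.
h(1/2) = 3/8, h'(1/2) = -29/4, so x_2 = (1/2) - (3/8)/(-29/4) = 16/29.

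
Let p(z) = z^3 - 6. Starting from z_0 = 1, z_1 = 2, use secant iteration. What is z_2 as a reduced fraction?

p(1) = -5, p(2) = 2. z_2 = 2 - 2·(2 - 1)/(2 - (-5)) = 12/7.

12/7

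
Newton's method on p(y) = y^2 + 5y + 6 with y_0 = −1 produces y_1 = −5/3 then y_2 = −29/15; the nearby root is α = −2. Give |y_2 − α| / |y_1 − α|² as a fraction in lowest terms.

y_1 − α = −5/3 − (−2) = −5/3 + 2 = 1/3, so |y_1 − α| = 1/3.
y_2 − α = −29/15 − (−2) = −29/15 + 2 = 1/15, so |y_2 − α| = 1/15.
|y_1 − α|² = 1/9.
Ratio = (1/15) / (1/9) = 3/5.

3/5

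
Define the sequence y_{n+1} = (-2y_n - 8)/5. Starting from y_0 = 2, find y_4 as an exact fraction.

-664/625

y_1 = (-2·2 - 8)/5 = -12/5.
y_2 = (-2·(-12/5) - 8)/5 = -16/25.
y_3 = (-2·(-16/25) - 8)/5 = -168/125.
y_4 = (-2·(-168/125) - 8)/5 = -664/625.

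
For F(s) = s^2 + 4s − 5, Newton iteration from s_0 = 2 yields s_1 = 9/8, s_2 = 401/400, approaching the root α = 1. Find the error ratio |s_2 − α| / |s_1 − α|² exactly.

s_1 − α = 9/8 − 1 = 1/8, so |s_1 − α| = 1/8.
s_2 − α = 401/400 − 1 = 1/400, so |s_2 − α| = 1/400.
|s_1 − α|² = 1/64.
Ratio = (1/400) / (1/64) = 4/25.

4/25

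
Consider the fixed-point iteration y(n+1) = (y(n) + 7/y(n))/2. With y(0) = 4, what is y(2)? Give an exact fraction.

977/368

y(1) = (4 + 7/4)/2 = 23/8.
y(2) = (23/8 + 7/(23/8))/2 = 977/368.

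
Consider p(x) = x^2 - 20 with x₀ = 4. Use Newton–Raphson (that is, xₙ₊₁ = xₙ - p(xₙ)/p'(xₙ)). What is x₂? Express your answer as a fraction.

p'(x) = 2x.
p(4) = -4, p'(4) = 8, so x₁ = 4 - (-4)/8 = 9/2.
p(9/2) = 1/4, p'(9/2) = 9, so x₂ = (9/2) - (1/4)/9 = 161/36.

161/36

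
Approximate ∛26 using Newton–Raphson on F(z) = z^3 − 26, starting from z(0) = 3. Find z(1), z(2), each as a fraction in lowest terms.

z(1) = 80/27, z(2) = 767879/259200

F'(z) = 3z^2.
F(3) = 1, F'(3) = 27, so z(1) = 3 − 1/27 = 80/27.
F(80/27) = 242/19683, F'(80/27) = 6400/243, so z(2) = (80/27) − (242/19683)/(6400/243) = 767879/259200.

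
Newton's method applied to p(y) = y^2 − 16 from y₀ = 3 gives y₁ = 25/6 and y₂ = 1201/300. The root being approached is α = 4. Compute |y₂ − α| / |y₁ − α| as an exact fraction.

y₁ − α = 25/6 − 4 = 1/6, so |y₁ − α| = 1/6.
y₂ − α = 1201/300 − 4 = 1/300, so |y₂ − α| = 1/300.
Ratio = (1/300) / (1/6) = 1/50.

1/50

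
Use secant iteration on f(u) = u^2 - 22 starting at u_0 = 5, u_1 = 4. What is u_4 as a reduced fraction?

1712/365

f(5) = 3, f(4) = -6. u_2 = 4 - (-6)·(4 - 5)/((-6) - 3) = 14/3.
f(4) = -6, f(14/3) = -2/9. u_3 = (14/3) - (-2/9)·((14/3) - 4)/((-2/9) - (-6)) = 61/13.
f(14/3) = -2/9, f(61/13) = 3/169. u_4 = (61/13) - (3/169)·((61/13) - (14/3))/((3/169) - (-2/9)) = 1712/365.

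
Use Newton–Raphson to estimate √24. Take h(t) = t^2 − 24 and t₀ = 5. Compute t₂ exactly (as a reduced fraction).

4801/980

h'(t) = 2t.
h(5) = 1, h'(5) = 10, so t₁ = 5 − 1/10 = 49/10.
h(49/10) = 1/100, h'(49/10) = 49/5, so t₂ = (49/10) − (1/100)/(49/5) = 4801/980.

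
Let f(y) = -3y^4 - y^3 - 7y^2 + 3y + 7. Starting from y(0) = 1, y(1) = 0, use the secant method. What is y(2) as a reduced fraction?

f(1) = -1, f(0) = 7. y(2) = 0 - 7·(0 - 1)/(7 - (-1)) = 7/8.

7/8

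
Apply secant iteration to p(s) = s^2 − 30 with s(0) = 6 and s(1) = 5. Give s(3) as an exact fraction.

p(6) = 6, p(5) = −5. s(2) = 5 − (−5)·(5 − 6)/((−5) − 6) = 60/11.
p(5) = −5, p(60/11) = −30/121. s(3) = (60/11) − (−30/121)·((60/11) − 5)/((−30/121) − (−5)) = 126/23.

126/23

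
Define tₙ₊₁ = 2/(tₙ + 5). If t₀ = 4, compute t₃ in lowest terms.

94/253

t₁ = 2/(4 + 5) = 2/9.
t₂ = 2/(2/9 + 5) = 18/47.
t₃ = 2/(18/47 + 5) = 94/253.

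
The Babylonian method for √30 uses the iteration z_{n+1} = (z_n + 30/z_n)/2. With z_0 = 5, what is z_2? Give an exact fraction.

z_1 = (5 + 30/5)/2 = 11/2.
z_2 = (11/2 + 30/(11/2))/2 = 241/44.

241/44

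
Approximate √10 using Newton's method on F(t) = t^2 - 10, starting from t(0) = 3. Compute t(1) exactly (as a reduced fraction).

F'(t) = 2t.
F(3) = -1, F'(3) = 6, so t(1) = 3 - (-1)/6 = 19/6.

19/6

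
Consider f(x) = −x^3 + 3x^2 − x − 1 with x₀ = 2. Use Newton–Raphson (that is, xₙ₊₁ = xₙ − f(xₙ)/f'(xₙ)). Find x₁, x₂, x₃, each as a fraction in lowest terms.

f'(x) = −3x^2 + 6x − 1.
f(2) = 1, f'(2) = −1, so x₁ = 2 − 1/(−1) = 3.
f(3) = −4, f'(3) = −10, so x₂ = 3 − (−4)/(−10) = 13/5.
f(13/5) = −112/125, f'(13/5) = −142/25, so x₃ = (13/5) − (−112/125)/(−142/25) = 867/355.

x₁ = 3, x₂ = 13/5, x₃ = 867/355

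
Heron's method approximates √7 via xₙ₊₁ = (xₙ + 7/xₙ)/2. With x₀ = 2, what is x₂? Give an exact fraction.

x₁ = (2 + 7/2)/2 = 11/4.
x₂ = (11/4 + 7/(11/4))/2 = 233/88.

233/88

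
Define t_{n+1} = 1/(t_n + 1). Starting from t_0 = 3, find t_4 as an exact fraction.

9/14

t_1 = 1/(3 + 1) = 1/4.
t_2 = 1/(1/4 + 1) = 4/5.
t_3 = 1/(4/5 + 1) = 5/9.
t_4 = 1/(5/9 + 1) = 9/14.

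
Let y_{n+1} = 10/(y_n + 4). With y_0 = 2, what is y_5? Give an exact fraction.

y_1 = 10/(2 + 4) = 5/3.
y_2 = 10/(5/3 + 4) = 30/17.
y_3 = 10/(30/17 + 4) = 85/49.
y_4 = 10/(85/49 + 4) = 490/281.
y_5 = 10/(490/281 + 4) = 1405/807.

1405/807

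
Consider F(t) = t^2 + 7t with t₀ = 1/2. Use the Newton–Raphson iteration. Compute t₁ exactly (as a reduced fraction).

F'(t) = 2t + 7.
F(1/2) = 15/4, F'(1/2) = 8, so t₁ = (1/2) - (15/4)/8 = 1/32.

1/32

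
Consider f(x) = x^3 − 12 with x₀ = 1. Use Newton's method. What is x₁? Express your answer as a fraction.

f'(x) = 3x^2.
f(1) = −11, f'(1) = 3, so x₁ = 1 − (−11)/3 = 14/3.

14/3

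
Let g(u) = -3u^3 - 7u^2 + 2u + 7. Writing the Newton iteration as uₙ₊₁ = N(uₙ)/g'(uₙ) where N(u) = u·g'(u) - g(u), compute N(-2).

g'(u) = -9u^2 - 14u + 2.
N(u) = u·g'(u) - g(u) = u·(-9u^2 - 14u + 2) - (-3u^3 - 7u^2 + 2u + 7) = -6u^3 - 7u^2 - 7.
N(-2) = 13.

13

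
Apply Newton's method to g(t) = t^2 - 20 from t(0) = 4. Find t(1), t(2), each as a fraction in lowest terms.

g'(t) = 2t.
g(4) = -4, g'(4) = 8, so t(1) = 4 - (-4)/8 = 9/2.
g(9/2) = 1/4, g'(9/2) = 9, so t(2) = (9/2) - (1/4)/9 = 161/36.

t(1) = 9/2, t(2) = 161/36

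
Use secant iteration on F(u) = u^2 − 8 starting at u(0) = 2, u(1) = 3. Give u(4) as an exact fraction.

F(2) = −4, F(3) = 1. u(2) = 3 − 1·(3 − 2)/(1 − (−4)) = 14/5.
F(3) = 1, F(14/5) = −4/25. u(3) = (14/5) − (−4/25)·((14/5) − 3)/((−4/25) − 1) = 82/29.
F(14/5) = −4/25, F(82/29) = −4/841. u(4) = (82/29) − (−4/841)·((82/29) − (14/5))/((−4/841) − (−4/25)) = 577/204.

577/204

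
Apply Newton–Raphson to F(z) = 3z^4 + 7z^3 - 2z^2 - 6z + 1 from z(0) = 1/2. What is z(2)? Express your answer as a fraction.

-653311/348320

F'(z) = 12z^3 + 21z^2 - 4z - 6.
F(1/2) = -23/16, F'(1/2) = -5/4, so z(1) = (1/2) - (-23/16)/(-5/4) = -13/20.
F(-13/20) = 426903/160000, F'(-13/20) = 2177/1000, so z(2) = (-13/20) - (426903/160000)/(2177/1000) = -653311/348320.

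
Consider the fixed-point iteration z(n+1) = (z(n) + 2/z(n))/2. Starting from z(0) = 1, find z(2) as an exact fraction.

z(1) = (1 + 2/1)/2 = 3/2.
z(2) = (3/2 + 2/(3/2))/2 = 17/12.

17/12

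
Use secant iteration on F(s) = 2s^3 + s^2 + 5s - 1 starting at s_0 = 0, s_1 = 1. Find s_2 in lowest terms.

1/8

F(0) = -1, F(1) = 7. s_2 = 1 - 7·(1 - 0)/(7 - (-1)) = 1/8.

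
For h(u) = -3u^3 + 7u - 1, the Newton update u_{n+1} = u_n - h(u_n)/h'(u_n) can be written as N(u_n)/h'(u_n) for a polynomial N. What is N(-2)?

h'(u) = -9u^2 + 7.
N(u) = u·h'(u) - h(u) = u·(-9u^2 + 7) - (-3u^3 + 7u - 1) = -6u^3 + 1.
N(-2) = 49.

49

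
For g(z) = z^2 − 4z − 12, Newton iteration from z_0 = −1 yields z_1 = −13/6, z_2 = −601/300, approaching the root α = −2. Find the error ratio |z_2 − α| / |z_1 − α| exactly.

z_1 − α = −13/6 − (−2) = −13/6 + 2 = −1/6, so |z_1 − α| = 1/6.
z_2 − α = −601/300 − (−2) = −601/300 + 2 = −1/300, so |z_2 − α| = 1/300.
Ratio = (1/300) / (1/6) = 1/50.

1/50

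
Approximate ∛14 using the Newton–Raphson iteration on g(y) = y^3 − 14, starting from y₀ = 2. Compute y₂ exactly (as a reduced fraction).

g'(y) = 3y^2.
g(2) = −6, g'(2) = 12, so y₁ = 2 − (−6)/12 = 5/2.
g(5/2) = 13/8, g'(5/2) = 75/4, so y₂ = (5/2) − (13/8)/(75/4) = 181/75.

181/75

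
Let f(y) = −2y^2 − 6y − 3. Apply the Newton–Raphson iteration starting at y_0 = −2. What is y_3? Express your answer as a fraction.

−265/112

f'(y) = −4y − 6.
f(−2) = 1, f'(−2) = 2, so y_1 = (−2) − 1/2 = −5/2.
f(−5/2) = −1/2, f'(−5/2) = 4, so y_2 = (−5/2) − (−1/2)/4 = −19/8.
f(−19/8) = −1/32, f'(−19/8) = 7/2, so y_3 = (−19/8) − (−1/32)/(7/2) = −265/112.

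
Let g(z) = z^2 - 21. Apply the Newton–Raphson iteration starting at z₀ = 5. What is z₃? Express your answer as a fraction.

g'(z) = 2z.
g(5) = 4, g'(5) = 10, so z₁ = 5 - 4/10 = 23/5.
g(23/5) = 4/25, g'(23/5) = 46/5, so z₂ = (23/5) - (4/25)/(46/5) = 527/115.
g(527/115) = 4/13225, g'(527/115) = 1054/115, so z₃ = (527/115) - (4/13225)/(1054/115) = 277727/60605.

277727/60605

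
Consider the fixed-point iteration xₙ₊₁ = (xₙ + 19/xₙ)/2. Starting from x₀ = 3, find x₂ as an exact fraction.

x₁ = (3 + 19/3)/2 = 14/3.
x₂ = (14/3 + 19/(14/3))/2 = 367/84.

367/84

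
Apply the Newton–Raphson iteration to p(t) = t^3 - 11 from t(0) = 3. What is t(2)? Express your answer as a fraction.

765763/342225

p'(t) = 3t^2.
p(3) = 16, p'(3) = 27, so t(1) = 3 - 16/27 = 65/27.
p(65/27) = 58112/19683, p'(65/27) = 4225/243, so t(2) = (65/27) - (58112/19683)/(4225/243) = 765763/342225.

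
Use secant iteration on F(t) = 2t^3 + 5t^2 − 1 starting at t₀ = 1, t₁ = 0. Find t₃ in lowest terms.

49/37

F(1) = 6, F(0) = −1. t₂ = 0 − (−1)·(0 − 1)/((−1) − 6) = 1/7.
F(0) = −1, F(1/7) = −306/343. t₃ = (1/7) − (−306/343)·((1/7) − 0)/((−306/343) − (−1)) = 49/37.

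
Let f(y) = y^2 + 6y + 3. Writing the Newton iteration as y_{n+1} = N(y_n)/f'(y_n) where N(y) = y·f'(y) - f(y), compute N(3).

6

f'(y) = 2y + 6.
N(y) = y·f'(y) - f(y) = y·(2y + 6) - (y^2 + 6y + 3) = y^2 - 3.
N(3) = 6.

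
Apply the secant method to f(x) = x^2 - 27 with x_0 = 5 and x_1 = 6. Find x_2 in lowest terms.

f(5) = -2, f(6) = 9. x_2 = 6 - 9·(6 - 5)/(9 - (-2)) = 57/11.

57/11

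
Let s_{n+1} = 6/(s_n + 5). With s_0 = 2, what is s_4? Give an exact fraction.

1482/1481

s_1 = 6/(2 + 5) = 6/7.
s_2 = 6/(6/7 + 5) = 42/41.
s_3 = 6/(42/41 + 5) = 246/247.
s_4 = 6/(246/247 + 5) = 1482/1481.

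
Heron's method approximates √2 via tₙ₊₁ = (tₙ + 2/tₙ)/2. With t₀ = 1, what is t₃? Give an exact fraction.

t₁ = (1 + 2/1)/2 = 3/2.
t₂ = (3/2 + 2/(3/2))/2 = 17/12.
t₃ = (17/12 + 2/(17/12))/2 = 577/408.

577/408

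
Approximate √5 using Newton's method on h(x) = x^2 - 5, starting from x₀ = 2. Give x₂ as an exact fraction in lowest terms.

161/72

h'(x) = 2x.
h(2) = -1, h'(2) = 4, so x₁ = 2 - (-1)/4 = 9/4.
h(9/4) = 1/16, h'(9/4) = 9/2, so x₂ = (9/4) - (1/16)/(9/2) = 161/72.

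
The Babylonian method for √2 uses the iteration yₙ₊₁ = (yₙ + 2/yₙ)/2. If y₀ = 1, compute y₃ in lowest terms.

y₁ = (1 + 2/1)/2 = 3/2.
y₂ = (3/2 + 2/(3/2))/2 = 17/12.
y₃ = (17/12 + 2/(17/12))/2 = 577/408.

577/408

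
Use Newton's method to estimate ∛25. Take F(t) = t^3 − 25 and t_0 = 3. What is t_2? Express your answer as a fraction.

F'(t) = 3t^2.
F(3) = 2, F'(3) = 27, so t_1 = 3 − 2/27 = 79/27.
F(79/27) = 964/19683, F'(79/27) = 6241/243, so t_2 = (79/27) − (964/19683)/(6241/243) = 1478153/505521.

1478153/505521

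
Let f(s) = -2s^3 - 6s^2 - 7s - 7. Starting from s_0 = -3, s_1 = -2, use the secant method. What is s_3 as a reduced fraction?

f(-3) = 14, f(-2) = -1. s_2 = (-2) - (-1)·((-2) - (-3))/((-1) - 14) = -31/15.
f(-2) = -1, f(-31/15) = -1708/3375. s_3 = (-31/15) - (-1708/3375)·((-31/15) - (-2))/((-1708/3375) - (-1)) = -3559/1667.

-3559/1667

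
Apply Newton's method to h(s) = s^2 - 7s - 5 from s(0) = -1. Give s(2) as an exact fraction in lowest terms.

h'(s) = 2s - 7.
h(-1) = 3, h'(-1) = -9, so s(1) = (-1) - 3/(-9) = -2/3.
h(-2/3) = 1/9, h'(-2/3) = -25/3, so s(2) = (-2/3) - (1/9)/(-25/3) = -49/75.

-49/75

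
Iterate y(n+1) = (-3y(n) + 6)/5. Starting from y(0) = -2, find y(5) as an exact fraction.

y(1) = (-3·(-2) + 6)/5 = 12/5.
y(2) = (-3·(12/5) + 6)/5 = -6/25.
y(3) = (-3·(-6/25) + 6)/5 = 168/125.
y(4) = (-3·(168/125) + 6)/5 = 246/625.
y(5) = (-3·(246/625) + 6)/5 = 3012/3125.

3012/3125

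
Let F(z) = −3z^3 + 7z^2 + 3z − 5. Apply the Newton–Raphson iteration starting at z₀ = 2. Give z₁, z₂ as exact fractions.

F'(z) = −9z^2 + 14z + 3.
F(2) = 5, F'(2) = −5, so z₁ = 2 − 5/(−5) = 3.
F(3) = −14, F'(3) = −36, so z₂ = 3 − (−14)/(−36) = 47/18.

z₁ = 3, z₂ = 47/18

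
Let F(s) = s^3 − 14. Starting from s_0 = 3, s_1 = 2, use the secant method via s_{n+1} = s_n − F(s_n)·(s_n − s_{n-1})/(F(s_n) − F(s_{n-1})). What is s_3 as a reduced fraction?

2045/842

F(3) = 13, F(2) = −6. s_2 = 2 − (−6)·(2 − 3)/((−6) − 13) = 44/19.
F(2) = −6, F(44/19) = −10842/6859. s_3 = (44/19) − (−10842/6859)·((44/19) − 2)/((−10842/6859) − (−6)) = 2045/842.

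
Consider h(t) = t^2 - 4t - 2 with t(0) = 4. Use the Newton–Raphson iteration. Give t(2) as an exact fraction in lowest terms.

89/20

h'(t) = 2t - 4.
h(4) = -2, h'(4) = 4, so t(1) = 4 - (-2)/4 = 9/2.
h(9/2) = 1/4, h'(9/2) = 5, so t(2) = (9/2) - (1/4)/5 = 89/20.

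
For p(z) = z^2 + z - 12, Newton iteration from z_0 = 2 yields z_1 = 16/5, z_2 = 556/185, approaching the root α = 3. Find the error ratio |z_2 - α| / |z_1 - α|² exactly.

z_1 - α = 16/5 - 3 = 1/5, so |z_1 - α| = 1/5.
z_2 - α = 556/185 - 3 = 1/185, so |z_2 - α| = 1/185.
|z_1 - α|² = 1/25.
Ratio = (1/185) / (1/25) = 5/37.

5/37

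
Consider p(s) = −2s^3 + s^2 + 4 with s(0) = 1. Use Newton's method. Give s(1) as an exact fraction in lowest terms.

7/4

p'(s) = −6s^2 + 2s.
p(1) = 3, p'(1) = −4, so s(1) = 1 − 3/(−4) = 7/4.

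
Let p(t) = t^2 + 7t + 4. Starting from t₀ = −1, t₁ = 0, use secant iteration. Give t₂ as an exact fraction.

−2/3

p(−1) = −2, p(0) = 4. t₂ = 0 − 4·(0 − (−1))/(4 − (−2)) = −2/3.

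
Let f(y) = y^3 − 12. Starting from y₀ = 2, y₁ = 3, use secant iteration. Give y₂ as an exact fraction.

f(2) = −4, f(3) = 15. y₂ = 3 − 15·(3 − 2)/(15 − (−4)) = 42/19.

42/19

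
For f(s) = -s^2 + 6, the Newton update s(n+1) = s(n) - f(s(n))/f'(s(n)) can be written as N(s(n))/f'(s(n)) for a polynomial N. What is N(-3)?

f'(s) = -2s.
N(s) = s·f'(s) - f(s) = s·(-2s) - (-s^2 + 6) = -s^2 - 6.
N(-3) = -15.

-15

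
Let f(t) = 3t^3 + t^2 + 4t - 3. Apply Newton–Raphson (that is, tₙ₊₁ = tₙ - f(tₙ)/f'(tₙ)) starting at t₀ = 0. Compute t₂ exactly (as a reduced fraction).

f'(t) = 9t^2 + 2t + 4.
f(0) = -3, f'(0) = 4, so t₁ = 0 - (-3)/4 = 3/4.
f(3/4) = 117/64, f'(3/4) = 169/16, so t₂ = (3/4) - (117/64)/(169/16) = 15/26.

15/26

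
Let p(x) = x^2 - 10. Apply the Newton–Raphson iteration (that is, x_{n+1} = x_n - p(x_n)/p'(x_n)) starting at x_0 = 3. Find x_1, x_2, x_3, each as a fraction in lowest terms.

x_1 = 19/6, x_2 = 721/228, x_3 = 1039681/328776

p'(x) = 2x.
p(3) = -1, p'(3) = 6, so x_1 = 3 - (-1)/6 = 19/6.
p(19/6) = 1/36, p'(19/6) = 19/3, so x_2 = (19/6) - (1/36)/(19/3) = 721/228.
p(721/228) = 1/51984, p'(721/228) = 721/114, so x_3 = (721/228) - (1/51984)/(721/114) = 1039681/328776.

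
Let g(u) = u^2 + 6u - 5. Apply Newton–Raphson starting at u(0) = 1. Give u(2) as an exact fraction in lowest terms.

g'(u) = 2u + 6.
g(1) = 2, g'(1) = 8, so u(1) = 1 - 2/8 = 3/4.
g(3/4) = 1/16, g'(3/4) = 15/2, so u(2) = (3/4) - (1/16)/(15/2) = 89/120.

89/120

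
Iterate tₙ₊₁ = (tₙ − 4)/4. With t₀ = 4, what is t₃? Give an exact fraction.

−5/4

t₁ = (4 − 4)/4 = 0.
t₂ = (0 − 4)/4 = −1.
t₃ = ((−1) − 4)/4 = −5/4.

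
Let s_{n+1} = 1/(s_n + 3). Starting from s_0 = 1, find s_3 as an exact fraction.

s_1 = 1/(1 + 3) = 1/4.
s_2 = 1/(1/4 + 3) = 4/13.
s_3 = 1/(4/13 + 3) = 13/43.

13/43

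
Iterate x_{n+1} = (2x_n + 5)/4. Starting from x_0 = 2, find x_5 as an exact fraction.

159/64

x_1 = (2·2 + 5)/4 = 9/4.
x_2 = (2·(9/4) + 5)/4 = 19/8.
x_3 = (2·(19/8) + 5)/4 = 39/16.
x_4 = (2·(39/16) + 5)/4 = 79/32.
x_5 = (2·(79/32) + 5)/4 = 159/64.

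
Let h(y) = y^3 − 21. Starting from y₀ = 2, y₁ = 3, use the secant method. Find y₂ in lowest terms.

51/19

h(2) = −13, h(3) = 6. y₂ = 3 − 6·(3 − 2)/(6 − (−13)) = 51/19.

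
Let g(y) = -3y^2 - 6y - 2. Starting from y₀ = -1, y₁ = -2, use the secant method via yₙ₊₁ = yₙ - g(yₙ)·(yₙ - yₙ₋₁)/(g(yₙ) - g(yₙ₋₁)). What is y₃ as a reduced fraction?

-3/2

g(-1) = 1, g(-2) = -2. y₂ = (-2) - (-2)·((-2) - (-1))/((-2) - 1) = -4/3.
g(-2) = -2, g(-4/3) = 2/3. y₃ = (-4/3) - (2/3)·((-4/3) - (-2))/((2/3) - (-2)) = -3/2.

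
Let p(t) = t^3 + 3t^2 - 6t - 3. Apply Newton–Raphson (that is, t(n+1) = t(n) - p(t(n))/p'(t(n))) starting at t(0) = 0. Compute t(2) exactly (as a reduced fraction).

-14/33

p'(t) = 3t^2 + 6t - 6.
p(0) = -3, p'(0) = -6, so t(1) = 0 - (-3)/(-6) = -1/2.
p(-1/2) = 5/8, p'(-1/2) = -33/4, so t(2) = (-1/2) - (5/8)/(-33/4) = -14/33.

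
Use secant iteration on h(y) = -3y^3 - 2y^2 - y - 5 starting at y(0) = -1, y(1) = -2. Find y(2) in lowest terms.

h(-1) = -3, h(-2) = 13. y(2) = (-2) - 13·((-2) - (-1))/(13 - (-3)) = -19/16.

-19/16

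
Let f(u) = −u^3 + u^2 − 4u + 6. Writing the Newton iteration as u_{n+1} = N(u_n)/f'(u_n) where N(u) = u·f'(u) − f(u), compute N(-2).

14

f'(u) = −3u^2 + 2u − 4.
N(u) = u·f'(u) − f(u) = u·(−3u^2 + 2u − 4) − (−u^3 + u^2 − 4u + 6) = −2u^3 + u^2 − 6.
N(-2) = 14.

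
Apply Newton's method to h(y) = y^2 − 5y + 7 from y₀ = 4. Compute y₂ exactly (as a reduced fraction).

2

h'(y) = 2y − 5.
h(4) = 3, h'(4) = 3, so y₁ = 4 − 3/3 = 3.
h(3) = 1, h'(3) = 1, so y₂ = 3 − 1/1 = 2.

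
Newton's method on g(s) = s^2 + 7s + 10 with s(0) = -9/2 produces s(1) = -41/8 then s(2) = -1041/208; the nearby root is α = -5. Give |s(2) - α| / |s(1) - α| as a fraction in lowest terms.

s(1) - α = -41/8 - (-5) = -41/8 + 5 = -1/8, so |s(1) - α| = 1/8.
s(2) - α = -1041/208 - (-5) = -1041/208 + 5 = -1/208, so |s(2) - α| = 1/208.
Ratio = (1/208) / (1/8) = 1/26.

1/26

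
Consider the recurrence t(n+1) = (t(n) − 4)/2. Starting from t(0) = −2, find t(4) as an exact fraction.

t(1) = ((−2) − 4)/2 = −3.
t(2) = ((−3) − 4)/2 = −7/2.
t(3) = ((−7/2) − 4)/2 = −15/4.
t(4) = ((−15/4) − 4)/2 = −31/8.

−31/8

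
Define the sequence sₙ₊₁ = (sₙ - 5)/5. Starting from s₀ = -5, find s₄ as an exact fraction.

s₁ = ((-5) - 5)/5 = -2.
s₂ = ((-2) - 5)/5 = -7/5.
s₃ = ((-7/5) - 5)/5 = -32/25.
s₄ = ((-32/25) - 5)/5 = -157/125.

-157/125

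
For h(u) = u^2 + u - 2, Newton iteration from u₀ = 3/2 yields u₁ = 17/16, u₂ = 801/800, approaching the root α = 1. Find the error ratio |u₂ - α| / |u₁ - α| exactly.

u₁ - α = 17/16 - 1 = 1/16, so |u₁ - α| = 1/16.
u₂ - α = 801/800 - 1 = 1/800, so |u₂ - α| = 1/800.
Ratio = (1/800) / (1/16) = 1/50.

1/50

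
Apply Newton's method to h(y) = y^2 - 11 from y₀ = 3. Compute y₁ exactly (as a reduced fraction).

10/3

h'(y) = 2y.
h(3) = -2, h'(3) = 6, so y₁ = 3 - (-2)/6 = 10/3.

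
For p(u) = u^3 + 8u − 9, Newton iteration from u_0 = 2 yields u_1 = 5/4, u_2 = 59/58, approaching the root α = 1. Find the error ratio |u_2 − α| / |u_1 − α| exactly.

2/29

u_1 − α = 5/4 − 1 = 1/4, so |u_1 − α| = 1/4.
u_2 − α = 59/58 − 1 = 1/58, so |u_2 − α| = 1/58.
Ratio = (1/58) / (1/4) = 2/29.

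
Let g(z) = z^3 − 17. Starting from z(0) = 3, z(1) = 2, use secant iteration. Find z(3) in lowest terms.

g(3) = 10, g(2) = −9. z(2) = 2 − (−9)·(2 − 3)/((−9) − 10) = 47/19.
g(2) = −9, g(47/19) = −12780/6859. z(3) = (47/19) − (−12780/6859)·((47/19) − 2)/((−12780/6859) − (−9)) = 4709/1813.

4709/1813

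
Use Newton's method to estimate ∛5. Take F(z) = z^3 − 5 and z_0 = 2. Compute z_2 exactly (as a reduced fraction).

F'(z) = 3z^2.
F(2) = 3, F'(2) = 12, so z_1 = 2 − 3/12 = 7/4.
F(7/4) = 23/64, F'(7/4) = 147/16, so z_2 = (7/4) − (23/64)/(147/16) = 503/294.

503/294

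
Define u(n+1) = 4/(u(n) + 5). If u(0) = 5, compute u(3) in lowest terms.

u(1) = 4/(5 + 5) = 2/5.
u(2) = 4/(2/5 + 5) = 20/27.
u(3) = 4/(20/27 + 5) = 108/155.

108/155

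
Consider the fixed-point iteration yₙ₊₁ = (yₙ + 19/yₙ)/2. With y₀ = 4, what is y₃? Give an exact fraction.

11916881/2733920

y₁ = (4 + 19/4)/2 = 35/8.
y₂ = (35/8 + 19/(35/8))/2 = 2441/560.
y₃ = (2441/560 + 19/(2441/560))/2 = 11916881/2733920.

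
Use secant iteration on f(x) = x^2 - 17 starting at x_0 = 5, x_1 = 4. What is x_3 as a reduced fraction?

f(5) = 8, f(4) = -1. x_2 = 4 - (-1)·(4 - 5)/((-1) - 8) = 37/9.
f(4) = -1, f(37/9) = -8/81. x_3 = (37/9) - (-8/81)·((37/9) - 4)/((-8/81) - (-1)) = 301/73.

301/73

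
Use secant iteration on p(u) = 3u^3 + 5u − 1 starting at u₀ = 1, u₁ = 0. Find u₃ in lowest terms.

p(1) = 7, p(0) = −1. u₂ = 0 − (−1)·(0 − 1)/((−1) − 7) = 1/8.
p(0) = −1, p(1/8) = −189/512. u₃ = (1/8) − (−189/512)·((1/8) − 0)/((−189/512) − (−1)) = 64/323.

64/323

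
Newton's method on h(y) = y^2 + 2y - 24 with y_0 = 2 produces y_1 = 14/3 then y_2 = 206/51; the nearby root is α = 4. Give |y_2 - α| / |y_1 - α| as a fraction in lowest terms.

1/17

y_1 - α = 14/3 - 4 = 2/3, so |y_1 - α| = 2/3.
y_2 - α = 206/51 - 4 = 2/51, so |y_2 - α| = 2/51.
Ratio = (2/51) / (2/3) = 1/17.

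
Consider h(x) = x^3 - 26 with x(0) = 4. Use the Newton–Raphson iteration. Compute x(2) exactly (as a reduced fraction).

636245/213444

h'(x) = 3x^2.
h(4) = 38, h'(4) = 48, so x(1) = 4 - 38/48 = 77/24.
h(77/24) = 97109/13824, h'(77/24) = 5929/192, so x(2) = (77/24) - (97109/13824)/(5929/192) = 636245/213444.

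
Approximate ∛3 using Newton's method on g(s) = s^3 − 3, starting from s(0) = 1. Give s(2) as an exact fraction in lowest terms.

g'(s) = 3s^2.
g(1) = −2, g'(1) = 3, so s(1) = 1 − (−2)/3 = 5/3.
g(5/3) = 44/27, g'(5/3) = 25/3, so s(2) = (5/3) − (44/27)/(25/3) = 331/225.

331/225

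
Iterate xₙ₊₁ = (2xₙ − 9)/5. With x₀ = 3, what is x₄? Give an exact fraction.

x₁ = (2·3 − 9)/5 = −3/5.
x₂ = (2·(−3/5) − 9)/5 = −51/25.
x₃ = (2·(−51/25) − 9)/5 = −327/125.
x₄ = (2·(−327/125) − 9)/5 = −1779/625.

−1779/625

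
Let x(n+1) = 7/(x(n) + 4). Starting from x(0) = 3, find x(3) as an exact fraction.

35/27

x(1) = 7/(3 + 4) = 1.
x(2) = 7/(1 + 4) = 7/5.
x(3) = 7/(7/5 + 4) = 35/27.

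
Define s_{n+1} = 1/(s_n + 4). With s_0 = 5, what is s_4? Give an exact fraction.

157/665

s_1 = 1/(5 + 4) = 1/9.
s_2 = 1/(1/9 + 4) = 9/37.
s_3 = 1/(9/37 + 4) = 37/157.
s_4 = 1/(37/157 + 4) = 157/665.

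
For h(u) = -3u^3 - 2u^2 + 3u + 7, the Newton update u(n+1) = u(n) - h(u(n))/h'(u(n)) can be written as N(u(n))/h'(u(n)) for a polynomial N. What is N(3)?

h'(u) = -9u^2 - 4u + 3.
N(u) = u·h'(u) - h(u) = u·(-9u^2 - 4u + 3) - (-3u^3 - 2u^2 + 3u + 7) = -6u^3 - 2u^2 - 7.
N(3) = -187.

-187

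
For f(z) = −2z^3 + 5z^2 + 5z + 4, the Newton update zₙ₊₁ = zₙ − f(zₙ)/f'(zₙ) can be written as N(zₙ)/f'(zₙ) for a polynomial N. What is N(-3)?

149

f'(z) = −6z^2 + 10z + 5.
N(z) = z·f'(z) − f(z) = z·(−6z^2 + 10z + 5) − (−2z^3 + 5z^2 + 5z + 4) = −4z^3 + 5z^2 − 4.
N(-3) = 149.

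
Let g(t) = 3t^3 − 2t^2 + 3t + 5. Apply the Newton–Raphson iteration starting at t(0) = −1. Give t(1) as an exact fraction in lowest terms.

−13/16

g'(t) = 9t^2 − 4t + 3.
g(−1) = −3, g'(−1) = 16, so t(1) = (−1) − (−3)/16 = −13/16.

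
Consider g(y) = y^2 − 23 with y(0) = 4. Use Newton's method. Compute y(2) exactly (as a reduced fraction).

2993/624

g'(y) = 2y.
g(4) = −7, g'(4) = 8, so y(1) = 4 − (−7)/8 = 39/8.
g(39/8) = 49/64, g'(39/8) = 39/4, so y(2) = (39/8) − (49/64)/(39/4) = 2993/624.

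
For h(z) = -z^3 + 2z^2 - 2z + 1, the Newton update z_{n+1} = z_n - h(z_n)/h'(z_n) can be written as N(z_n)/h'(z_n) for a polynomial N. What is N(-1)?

h'(z) = -3z^2 + 4z - 2.
N(z) = z·h'(z) - h(z) = z·(-3z^2 + 4z - 2) - (-z^3 + 2z^2 - 2z + 1) = -2z^3 + 2z^2 - 1.
N(-1) = 3.

3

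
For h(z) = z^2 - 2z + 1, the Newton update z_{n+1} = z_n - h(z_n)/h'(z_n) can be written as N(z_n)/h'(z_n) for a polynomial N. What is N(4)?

h'(z) = 2z - 2.
N(z) = z·h'(z) - h(z) = z·(2z - 2) - (z^2 - 2z + 1) = z^2 - 1.
N(4) = 15.

15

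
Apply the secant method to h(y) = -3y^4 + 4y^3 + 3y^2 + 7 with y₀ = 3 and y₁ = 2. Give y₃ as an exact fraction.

29107574/13991355

h(3) = -101, h(2) = 3. y₂ = 2 - 3·(2 - 3)/(3 - (-101)) = 211/104.
h(2) = 3, h(211/104) = 225035373/116985856. y₃ = (211/104) - (225035373/116985856)·((211/104) - 2)/((225035373/116985856) - 3) = 29107574/13991355.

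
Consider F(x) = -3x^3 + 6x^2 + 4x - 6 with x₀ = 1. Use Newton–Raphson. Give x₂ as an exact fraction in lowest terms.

F'(x) = -9x^2 + 12x + 4.
F(1) = 1, F'(1) = 7, so x₁ = 1 - 1/7 = 6/7.
F(6/7) = -18/343, F'(6/7) = 376/49, so x₂ = (6/7) - (-18/343)/(376/49) = 1137/1316.

1137/1316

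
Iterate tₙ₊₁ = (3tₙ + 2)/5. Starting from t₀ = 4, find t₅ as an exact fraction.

3854/3125

t₁ = (3·4 + 2)/5 = 14/5.
t₂ = (3·(14/5) + 2)/5 = 52/25.
t₃ = (3·(52/25) + 2)/5 = 206/125.
t₄ = (3·(206/125) + 2)/5 = 868/625.
t₅ = (3·(868/625) + 2)/5 = 3854/3125.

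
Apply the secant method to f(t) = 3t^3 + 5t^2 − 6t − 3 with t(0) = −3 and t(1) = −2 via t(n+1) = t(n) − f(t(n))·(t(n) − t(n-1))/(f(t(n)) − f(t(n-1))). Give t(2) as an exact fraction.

−57/26

f(−3) = −21, f(−2) = 5. t(2) = (−2) − 5·((−2) − (−3))/(5 − (−21)) = −57/26.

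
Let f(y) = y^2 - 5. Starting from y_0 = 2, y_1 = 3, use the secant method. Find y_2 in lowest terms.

f(2) = -1, f(3) = 4. y_2 = 3 - 4·(3 - 2)/(4 - (-1)) = 11/5.

11/5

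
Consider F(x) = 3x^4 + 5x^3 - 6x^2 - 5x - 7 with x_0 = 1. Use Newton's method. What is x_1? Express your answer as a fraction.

2

F'(x) = 12x^3 + 15x^2 - 12x - 5.
F(1) = -10, F'(1) = 10, so x_1 = 1 - (-10)/10 = 2.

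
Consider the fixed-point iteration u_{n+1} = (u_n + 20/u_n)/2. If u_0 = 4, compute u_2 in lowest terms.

u_1 = (4 + 20/4)/2 = 9/2.
u_2 = (9/2 + 20/(9/2))/2 = 161/36.

161/36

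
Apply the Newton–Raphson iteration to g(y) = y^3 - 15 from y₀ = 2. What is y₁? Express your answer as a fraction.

g'(y) = 3y^2.
g(2) = -7, g'(2) = 12, so y₁ = 2 - (-7)/12 = 31/12.

31/12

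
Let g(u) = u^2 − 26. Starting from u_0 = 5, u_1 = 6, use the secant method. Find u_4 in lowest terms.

g(5) = −1, g(6) = 10. u_2 = 6 − 10·(6 − 5)/(10 − (−1)) = 56/11.
g(6) = 10, g(56/11) = −10/121. u_3 = (56/11) − (−10/121)·((56/11) − 6)/((−10/121) − 10) = 311/61.
g(56/11) = −10/121, g(311/61) = −25/3721. u_4 = (311/61) − (−25/3721)·((311/61) − (56/11))/((−25/3721) − (−10/121)) = 34862/6837.

34862/6837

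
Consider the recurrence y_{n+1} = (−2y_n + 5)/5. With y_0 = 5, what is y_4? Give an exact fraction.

103/125

y_1 = (−2·5 + 5)/5 = −1.
y_2 = (−2·(−1) + 5)/5 = 7/5.
y_3 = (−2·(7/5) + 5)/5 = 11/25.
y_4 = (−2·(11/25) + 5)/5 = 103/125.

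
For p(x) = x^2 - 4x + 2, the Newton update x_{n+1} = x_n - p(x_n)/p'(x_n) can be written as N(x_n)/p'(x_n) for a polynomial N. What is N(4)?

14

p'(x) = 2x - 4.
N(x) = x·p'(x) - p(x) = x·(2x - 4) - (x^2 - 4x + 2) = x^2 - 2.
N(4) = 14.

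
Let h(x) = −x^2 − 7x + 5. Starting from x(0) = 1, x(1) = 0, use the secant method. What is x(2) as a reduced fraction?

5/8

h(1) = −3, h(0) = 5. x(2) = 0 − 5·(0 − 1)/(5 − (−3)) = 5/8.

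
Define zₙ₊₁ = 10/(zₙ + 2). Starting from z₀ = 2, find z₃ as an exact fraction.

45/19

z₁ = 10/(2 + 2) = 5/2.
z₂ = 10/(5/2 + 2) = 20/9.
z₃ = 10/(20/9 + 2) = 45/19.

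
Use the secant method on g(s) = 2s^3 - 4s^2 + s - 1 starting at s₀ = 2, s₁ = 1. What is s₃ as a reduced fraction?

g(2) = 1, g(1) = -2. s₂ = 1 - (-2)·(1 - 2)/((-2) - 1) = 5/3.
g(1) = -2, g(5/3) = -32/27. s₃ = (5/3) - (-32/27)·((5/3) - 1)/((-32/27) - (-2)) = 29/11.

29/11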